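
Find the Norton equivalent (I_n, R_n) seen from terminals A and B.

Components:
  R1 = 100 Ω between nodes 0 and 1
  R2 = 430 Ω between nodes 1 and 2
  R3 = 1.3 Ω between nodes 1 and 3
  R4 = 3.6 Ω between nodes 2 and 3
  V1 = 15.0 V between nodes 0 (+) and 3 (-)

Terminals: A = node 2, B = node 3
Find the Thévenin equivalent first; then I_n = V_th/R_th and R_n = R_th.
Step 1 — V_th is the open-circuit voltage V_A - V_B (nothing connected across the terminals).
Nodal analysis, taking node 3 as the 0 V reference.
Source V1 fixes V_0 = 15 V.
KCL at each unknown node (sum of currents leaving = 0; resistances in Ω):
  Node 1: (V_1 - 15)/100 + (V_1 - V_2)/430 + (V_1 - 0)/1.3 = 0
  Node 2: (V_2 - V_1)/430 + (V_2 - 0)/3.6 = 0
Collecting terms (coefficients in siemens):
  0.7816·V_1 - 0.002326·V_2 = 0.15
  0.2801·V_2 - 0.002326·V_1 = 0
Determinant D = (0.7816)(0.2801) - (-0.002326)(-0.002326) = 0.2189
V_1 = [(0.15)(0.2801) - (-0.002326)(0)]/D = 0.1919 V
V_2 = [(0.7816)(0) - (0.15)(-0.002326)]/D = 0.001594 V
V_th = V_2 - V_3 = 0.001594 - 0 = 0.001594 V
Step 2 — R_th: zero the source — replace V1 by a short circuit (node 3 merges into node 0) — and find the resistance seen between A (node 2) and B (node 0).
Reduce the network between node 2 (A) and node 0 (B) by series/parallel combination:
  Rp1 = R1 ‖ R3 (parallel, both between nodes 0 and 1) = 1/(1/100 + 1/1.3) = 1.283 Ω
  Rs1 = R2 + Rp1 (series, joined only at node 1) = 430 + 1.283 = 431.3 Ω
  Rp2 = R4 ‖ Rs1 (parallel, both between nodes 0 and 2) = 1/(1/3.6 + 1/431.3) = 3.57 Ω
R_th = 3.57 Ω
I_n = V_th/R_th = 0.001594/3.57 = 0.0004463 A, and R_n = R_th = 3.57 Ω

Final answer: I_n = 0.0004463 A, R_n = 3.57 Ω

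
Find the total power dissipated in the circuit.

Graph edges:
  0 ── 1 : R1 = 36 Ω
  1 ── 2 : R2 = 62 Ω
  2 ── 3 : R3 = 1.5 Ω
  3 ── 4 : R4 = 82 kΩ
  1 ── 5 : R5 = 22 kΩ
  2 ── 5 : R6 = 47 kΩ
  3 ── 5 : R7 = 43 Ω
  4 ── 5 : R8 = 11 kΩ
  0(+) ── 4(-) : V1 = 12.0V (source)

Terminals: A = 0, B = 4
Nodal analysis, taking node 4 as the 0 V reference.
Source V1 fixes V_0 = 12 V.
KCL at each unknown node (sum of currents leaving = 0; resistances in Ω):
  Node 1: (V_1 - 12)/36 + (V_1 - V_2)/62 + (V_1 - V_5)/22000 = 0
  Node 2: (V_2 - V_1)/62 + (V_2 - V_3)/1.5 + (V_2 - V_5)/47000 = 0
  Node 3: (V_3 - V_2)/1.5 + (V_3 - 0)/82000 + (V_3 - V_5)/43 = 0
  Node 5: (V_5 - V_1)/22000 + (V_5 - V_2)/47000 + (V_5 - V_3)/43 + (V_5 - 0)/11000 = 0
Collecting terms (coefficients in siemens):
  0.04395·V_1 - 0.01613·V_2 - 0.00004545·V_5 = 0.3333
  0.6828·V_2 - 0.01613·V_1 - 0.6667·V_3 - 0.00002128·V_5 = 0
  0.6899·V_3 - 0.6667·V_2 - 0.02326·V_5 = 0
  0.02341·V_5 - 0.00004545·V_1 - 0.00002128·V_2 - 0.02326·V_3 = 0
Solving these 4 simultaneous equations (Gaussian elimination) gives:
  V_1 = 11.96 V, V_2 = 11.88 V, V_3 = 11.88 V, V_5 = 11.83 V
Power in each resistor, P = (ΔV)²/R:
  P_R1 = (12 - 11.96)²/36 = 0.00005363 W
  P_R2 = (11.96 - 11.88)²/62 = 0.00009152 W
  P_R3 = (11.88 - 11.88)²/1.5 = 0.000002211 W
  P_R4 = (11.88 - 0)²/82000 = 0.001721 W
  P_R5 = (11.96 - 11.83)²/22000 = 0.000000689 W
  P_R6 = (11.88 - 11.83)²/47000 = 0.0000000486 W
  P_R7 = (11.88 - 11.83)²/43 = 0.00004915 W
  P_R8 = (0 - 11.83)²/11000 = 0.01273 W
P_total = P_R1 + P_R2 + P_R3 + P_R4 + P_R5 + P_R6 + P_R7 + P_R8 = 0.01465 W

Final answer: 0.01465 W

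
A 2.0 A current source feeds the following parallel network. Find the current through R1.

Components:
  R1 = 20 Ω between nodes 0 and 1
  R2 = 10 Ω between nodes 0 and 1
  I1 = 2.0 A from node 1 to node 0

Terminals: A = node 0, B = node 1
All resistors sit directly between nodes 0 and 1, so they are in parallel and share one voltage V; the full source current 2 A splits among them.
1/R_par = 1/20 + 1/10 = 0.15 S  =>  R_par = 6.667 Ω
V = I × R_par = 2 × 6.667 = 13.33 V
I_R1 = V/R1 = 13.33/20 = 0.6667 A

Final answer: 0.6667 A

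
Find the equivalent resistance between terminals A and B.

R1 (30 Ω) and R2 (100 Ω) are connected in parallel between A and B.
Reduce the network between node 0 (A) and node 1 (B) by series/parallel combination:
  Rp1 = R1 ‖ R2 (parallel, both between nodes 0 and 1) = 1/(1/30 + 1/100) = 23.08 Ω
R_eq = 23.08 Ω

Final answer: 23.08 Ω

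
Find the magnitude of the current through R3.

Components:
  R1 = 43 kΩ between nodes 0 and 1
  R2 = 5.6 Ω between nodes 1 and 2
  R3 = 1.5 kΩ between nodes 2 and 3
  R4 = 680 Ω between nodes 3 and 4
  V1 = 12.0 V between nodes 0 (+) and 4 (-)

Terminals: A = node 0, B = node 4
Nodal analysis, taking node 4 as the 0 V reference.
Source V1 fixes V_0 = 12 V.
KCL at each unknown node (sum of currents leaving = 0; resistances in Ω):
  Node 1: (V_1 - 12)/43000 + (V_1 - V_2)/5.6 = 0
  Node 2: (V_2 - V_1)/5.6 + (V_2 - V_3)/1500 = 0
  Node 3: (V_3 - V_2)/1500 + (V_3 - 0)/680 = 0
Collecting terms (coefficients in siemens):
  0.1786·V_1 - 0.1786·V_2 = 0.0002791
  0.1792·V_2 - 0.1786·V_1 - 0.0006667·V_3 = 0
  0.002137·V_3 - 0.0006667·V_2 = 0
Solving these 3 simultaneous equations (Gaussian elimination) gives:
  V_1 = 0.5804 V, V_2 = 0.5789 V, V_3 = 0.1806 V
I_R3 = (V_2 - V_3)/R3 = (0.5789 - 0.1806)/1500 = 0.0002656 A
|I_R3| = 0.0002656 A

Final answer: |I_R3| = 0.0002656 A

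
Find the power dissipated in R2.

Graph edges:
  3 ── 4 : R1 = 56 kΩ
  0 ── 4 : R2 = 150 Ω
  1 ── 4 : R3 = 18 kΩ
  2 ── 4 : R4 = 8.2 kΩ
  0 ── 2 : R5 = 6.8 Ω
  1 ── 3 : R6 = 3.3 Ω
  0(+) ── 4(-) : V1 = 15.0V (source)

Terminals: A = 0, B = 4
Nodal analysis, taking node 4 as the 0 V reference.
Source V1 fixes V_0 = 15 V.
KCL at each unknown node (sum of currents leaving = 0; resistances in Ω):
  Node 1: (V_1 - 0)/18000 + (V_1 - V_3)/3.3 = 0
  Node 2: (V_2 - 0)/8200 + (V_2 - 15)/6.8 = 0
  Node 3: (V_3 - 0)/56000 + (V_3 - V_1)/3.3 = 0
Collecting terms (coefficients in siemens):
  0.3031·V_1 - 0.303·V_3 = 0
  0.1472·V_2 = 2.206
  0.303·V_3 - 0.303·V_1 = 0
Solving these 3 simultaneous equations (Gaussian elimination) gives:
  V_1 = 0 V, V_2 = 14.99 V, V_3 = 0 V
I_R2 = (V_0 - V_4)/R2 = (15 - 0)/150 = 0.1 A
P_R2 = I_R2² × R2 = (0.1)² × 150 = 1.5 W

Final answer: 1.5 W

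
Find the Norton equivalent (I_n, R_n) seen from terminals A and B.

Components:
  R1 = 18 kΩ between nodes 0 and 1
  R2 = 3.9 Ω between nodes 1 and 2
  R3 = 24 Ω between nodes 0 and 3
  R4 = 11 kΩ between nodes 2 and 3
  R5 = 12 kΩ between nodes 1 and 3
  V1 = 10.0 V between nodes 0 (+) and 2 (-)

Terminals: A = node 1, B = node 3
Find the Thévenin equivalent first; then I_n = V_th/R_th and R_n = R_th.
Step 1 — V_th is the open-circuit voltage V_A - V_B (nothing connected across the terminals).
Nodal analysis, taking node 2 as the 0 V reference.
Source V1 fixes V_0 = 10 V.
KCL at each unknown node (sum of currents leaving = 0; resistances in Ω):
  Node 1: (V_1 - 10)/18000 + (V_1 - 0)/3.9 + (V_1 - V_3)/12000 = 0
  Node 3: (V_3 - 10)/24 + (V_3 - 0)/11000 + (V_3 - V_1)/12000 = 0
Collecting terms (coefficients in siemens):
  0.2565·V_1 - 0.00008333·V_3 = 0.0005556
  0.04184·V_3 - 0.00008333·V_1 = 0.4167
Determinant D = (0.2565)(0.04184) - (-0.00008333)(-0.00008333) = 0.01073
V_1 = [(0.0005556)(0.04184) - (-0.00008333)(0.4167)]/D = 0.0054 V
V_3 = [(0.2565)(0.4167) - (0.0005556)(-0.00008333)]/D = 9.958 V
V_th = V_1 - V_3 = 0.0054 - 9.958 = -9.953 V
Step 2 — R_th: zero the source — replace V1 by a short circuit (node 2 merges into node 0) — and find the resistance seen between A (node 1) and B (node 3).
Reduce the network between node 1 (A) and node 3 (B) by series/parallel combination:
  Rp1 = R1 ‖ R2 (parallel, both between nodes 0 and 1) = 1/(1/18000 + 1/3.9) = 3.899 Ω
  Rp2 = R3 ‖ R4 (parallel, both between nodes 0 and 3) = 1/(1/24 + 1/11000) = 23.95 Ω
  Rs1 = Rp1 + Rp2 (series, joined only at node 0) = 3.899 + 23.95 = 27.85 Ω
  Rp3 = R5 ‖ Rs1 (parallel, both between nodes 1 and 3) = 1/(1/12000 + 1/27.85) = 27.78 Ω
R_th = 27.78 Ω
I_n = V_th/R_th = -9.953/27.78 = -0.3582 A, and R_n = R_th = 27.78 Ω

Final answer: I_n = -0.3582 A, R_n = 27.78 Ω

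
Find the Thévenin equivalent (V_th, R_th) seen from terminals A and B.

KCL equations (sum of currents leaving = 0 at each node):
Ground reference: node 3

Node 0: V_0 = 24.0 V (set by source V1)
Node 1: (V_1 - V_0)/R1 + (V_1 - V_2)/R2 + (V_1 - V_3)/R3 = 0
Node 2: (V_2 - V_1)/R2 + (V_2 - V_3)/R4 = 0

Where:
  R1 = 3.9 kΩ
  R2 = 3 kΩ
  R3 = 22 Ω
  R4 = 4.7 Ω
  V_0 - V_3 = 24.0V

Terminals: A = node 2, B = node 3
Step 1 — V_th is the open-circuit voltage V_A - V_B (nothing connected across the terminals).
Nodal analysis, taking node 3 as the 0 V reference.
Source V1 fixes V_0 = 24 V.
KCL at each unknown node (sum of currents leaving = 0; resistances in Ω):
  Node 1: (V_1 - 24)/3900 + (V_1 - V_2)/3000 + (V_1 - 0)/22 = 0
  Node 2: (V_2 - V_1)/3000 + (V_2 - 0)/4.7 = 0
Collecting terms (coefficients in siemens):
  0.04604·V_1 - 0.0003333·V_2 = 0.006154
  0.2131·V_2 - 0.0003333·V_1 = 0
Determinant D = (0.04604)(0.2131) - (-0.0003333)(-0.0003333) = 0.009812
V_1 = [(0.006154)(0.2131) - (-0.0003333)(0)]/D = 0.1337 V
V_2 = [(0.04604)(0) - (0.006154)(-0.0003333)]/D = 0.0002091 V
V_th = V_2 - V_3 = 0.0002091 - 0 = 0.0002091 V
Step 2 — R_th: zero the source — replace V1 by a short circuit (node 3 merges into node 0) — and find the resistance seen between A (node 2) and B (node 0).
Reduce the network between node 2 (A) and node 0 (B) by series/parallel combination:
  Rp1 = R1 ‖ R3 (parallel, both between nodes 0 and 1) = 1/(1/3900 + 1/22) = 21.88 Ω
  Rs1 = R2 + Rp1 (series, joined only at node 1) = 3000 + 21.88 = 3022 Ω
  Rp2 = R4 ‖ Rs1 (parallel, both between nodes 0 and 2) = 1/(1/4.7 + 1/3022) = 4.693 Ω
R_th = 4.693 Ω

Final answer: V_th = 0.0002091 V, R_th = 4.693 Ω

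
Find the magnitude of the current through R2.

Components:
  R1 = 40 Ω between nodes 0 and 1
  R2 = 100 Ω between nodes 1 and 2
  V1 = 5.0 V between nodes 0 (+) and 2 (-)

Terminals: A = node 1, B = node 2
Nodal analysis, taking node 2 as the 0 V reference.
Source V1 fixes V_0 = 5 V.
KCL at each unknown node (sum of currents leaving = 0; resistances in Ω):
  Node 1: (V_1 - 5)/40 + (V_1 - 0)/100 = 0
Collecting terms: 0.035 × V_1 = 0.125  =>  V_1 = 3.571 V
I_R2 = (V_1 - V_2)/R2 = (3.571 - 0)/100 = 0.03571 A
|I_R2| = 0.03571 A

Final answer: |I_R2| = 0.03571 A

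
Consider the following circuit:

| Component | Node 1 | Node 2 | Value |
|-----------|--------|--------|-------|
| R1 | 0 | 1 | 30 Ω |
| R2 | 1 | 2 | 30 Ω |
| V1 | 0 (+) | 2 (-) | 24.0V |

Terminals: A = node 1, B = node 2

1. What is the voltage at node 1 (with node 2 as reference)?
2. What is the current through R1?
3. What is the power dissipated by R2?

Nodal analysis, taking node 2 as the 0 V reference.
Source V1 fixes V_0 = 24 V.
KCL at each unknown node (sum of currents leaving = 0; resistances in Ω):
  Node 1: (V_1 - 24)/30 + (V_1 - 0)/30 = 0
Collecting terms: 0.06667 × V_1 = 0.8  =>  V_1 = 12 V
Part 1:
  Read off the nodal solution: V_1 = 12 V
Part 2:
  I_R1 = (V_0 - V_1)/R1 = (24 - 12)/30 = 0.4 A
  Magnitude: I_R1 = 0.4 A
Part 3:
  I_R2 = (V_1 - V_2)/R2 = (12 - 0)/30 = 0.4 A
  P_R2 = I_R2² × R2 = (0.4)² × 30 = 4.8 W

Final answers:
1. V_1 = 12 V
2. I_R1 = 0.4 A
3. P_R2 = 4.8 W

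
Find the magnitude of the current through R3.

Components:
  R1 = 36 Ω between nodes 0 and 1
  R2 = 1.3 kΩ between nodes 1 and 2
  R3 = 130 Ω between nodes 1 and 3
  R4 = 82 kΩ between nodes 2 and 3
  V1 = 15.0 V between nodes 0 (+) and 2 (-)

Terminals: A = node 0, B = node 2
Nodal analysis, taking node 2 as the 0 V reference.
Source V1 fixes V_0 = 15 V.
KCL at each unknown node (sum of currents leaving = 0; resistances in Ω):
  Node 1: (V_1 - 15)/36 + (V_1 - 0)/1300 + (V_1 - V_3)/130 = 0
  Node 3: (V_3 - V_1)/130 + (V_3 - 0)/82000 = 0
Collecting terms (coefficients in siemens):
  0.03624·V_1 - 0.007692·V_3 = 0.4167
  0.007705·V_3 - 0.007692·V_1 = 0
Determinant D = (0.03624)(0.007705) - (-0.007692)(-0.007692) = 0.00022
V_1 = [(0.4167)(0.007705) - (-0.007692)(0)]/D = 14.59 V
V_3 = [(0.03624)(0) - (0.4167)(-0.007692)]/D = 14.57 V
I_R3 = (V_1 - V_3)/R3 = (14.59 - 14.57)/130 = 0.0001776 A
|I_R3| = 0.0001776 A

Final answer: |I_R3| = 0.0001776 A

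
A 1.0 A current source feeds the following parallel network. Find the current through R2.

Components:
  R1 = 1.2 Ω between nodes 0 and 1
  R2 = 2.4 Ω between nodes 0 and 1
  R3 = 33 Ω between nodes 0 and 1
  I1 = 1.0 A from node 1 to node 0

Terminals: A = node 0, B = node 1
All resistors sit directly between nodes 0 and 1, so they are in parallel and share one voltage V; the full source current 1 A splits among them.
1/R_par = 1/1.2 + 1/2.4 + 1/33 = 1.28 S  =>  R_par = 0.7811 Ω
V = I × R_par = 1 × 0.7811 = 0.7811 V
I_R2 = V/R2 = 0.7811/2.4 = 0.3254 A

Final answer: 0.3254 A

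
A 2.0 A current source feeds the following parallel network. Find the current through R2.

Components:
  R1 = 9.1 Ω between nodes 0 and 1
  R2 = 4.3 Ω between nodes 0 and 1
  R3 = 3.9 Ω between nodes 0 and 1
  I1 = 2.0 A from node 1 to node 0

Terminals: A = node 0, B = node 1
All resistors sit directly between nodes 0 and 1, so they are in parallel and share one voltage V; the full source current 2 A splits among them.
1/R_par = 1/9.1 + 1/4.3 + 1/3.9 = 0.5989 S  =>  R_par = 1.67 Ω
V = I × R_par = 2 × 1.67 = 3.34 V
I_R2 = V/R2 = 3.34/4.3 = 0.7767 A

Final answer: 0.7767 A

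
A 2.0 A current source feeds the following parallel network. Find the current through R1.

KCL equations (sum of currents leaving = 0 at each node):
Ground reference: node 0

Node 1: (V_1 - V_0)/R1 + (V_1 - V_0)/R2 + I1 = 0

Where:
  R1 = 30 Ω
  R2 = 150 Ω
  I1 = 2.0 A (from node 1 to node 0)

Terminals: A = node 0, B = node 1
All resistors sit directly between nodes 0 and 1, so they are in parallel and share one voltage V; the full source current 2 A splits among them.
1/R_par = 1/30 + 1/150 = 0.04 S  =>  R_par = 25 Ω
V = I × R_par = 2 × 25 = 50 V
I_R1 = V/R1 = 50/30 = 1.667 A

Final answer: 1.667 A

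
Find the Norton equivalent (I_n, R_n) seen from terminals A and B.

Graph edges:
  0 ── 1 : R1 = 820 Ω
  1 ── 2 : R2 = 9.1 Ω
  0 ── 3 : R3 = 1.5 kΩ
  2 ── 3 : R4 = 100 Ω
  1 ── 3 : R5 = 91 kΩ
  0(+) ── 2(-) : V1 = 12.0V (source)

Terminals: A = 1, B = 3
Find the Thévenin equivalent first; then I_n = V_th/R_th and R_n = R_th.
Step 1 — V_th is the open-circuit voltage V_A - V_B (nothing connected across the terminals).
Nodal analysis, taking node 2 as the 0 V reference.
Source V1 fixes V_0 = 12 V.
KCL at each unknown node (sum of currents leaving = 0; resistances in Ω):
  Node 1: (V_1 - 12)/820 + (V_1 - 0)/9.1 + (V_1 - V_3)/91000 = 0
  Node 3: (V_3 - 12)/1500 + (V_3 - 0)/100 + (V_3 - V_1)/91000 = 0
Collecting terms (coefficients in siemens):
  0.1111·V_1 - 0.00001099·V_3 = 0.01463
  0.01068·V_3 - 0.00001099·V_1 = 0.008
Determinant D = (0.1111)(0.01068) - (-0.00001099)(-0.00001099) = 0.001187
V_1 = [(0.01463)(0.01068) - (-0.00001099)(0.008)]/D = 0.1318 V
V_3 = [(0.1111)(0.008) - (0.01463)(-0.00001099)]/D = 0.7494 V
V_th = V_1 - V_3 = 0.1318 - 0.7494 = -0.6176 V
Step 2 — R_th: zero the source — replace V1 by a short circuit (node 2 merges into node 0) — and find the resistance seen between A (node 1) and B (node 3).
Reduce the network between node 1 (A) and node 3 (B) by series/parallel combination:
  Rp1 = R1 ‖ R2 (parallel, both between nodes 0 and 1) = 1/(1/820 + 1/9.1) = 9 Ω
  Rp2 = R3 ‖ R4 (parallel, both between nodes 0 and 3) = 1/(1/1500 + 1/100) = 93.75 Ω
  Rs1 = Rp1 + Rp2 (series, joined only at node 0) = 9 + 93.75 = 102.8 Ω
  Rp3 = R5 ‖ Rs1 (parallel, both between nodes 1 and 3) = 1/(1/91000 + 1/102.8) = 102.6 Ω
R_th = 102.6 Ω
I_n = V_th/R_th = -0.6176/102.6 = -0.006017 A, and R_n = R_th = 102.6 Ω

Final answer: I_n = -0.006017 A, R_n = 102.6 Ω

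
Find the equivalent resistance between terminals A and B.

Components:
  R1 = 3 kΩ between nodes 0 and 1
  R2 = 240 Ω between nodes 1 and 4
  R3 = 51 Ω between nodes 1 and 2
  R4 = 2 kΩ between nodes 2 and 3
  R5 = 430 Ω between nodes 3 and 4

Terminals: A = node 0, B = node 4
Reduce the network between node 0 (A) and node 4 (B) by series/parallel combination:
  Rs1 = R3 + R4 (series, joined only at node 2) = 51 + 2000 = 2051 Ω
  Rs2 = R5 + Rs1 (series, joined only at node 3) = 430 + 2051 = 2481 Ω
  Rp1 = R2 ‖ Rs2 (parallel, both between nodes 1 and 4) = 1/(1/240 + 1/2481) = 218.8 Ω
  Rs3 = R1 + Rp1 (series, joined only at node 1) = 3000 + 218.8 = 3219 Ω
R_eq = 3.219 kΩ

Final answer: 3.219 kΩ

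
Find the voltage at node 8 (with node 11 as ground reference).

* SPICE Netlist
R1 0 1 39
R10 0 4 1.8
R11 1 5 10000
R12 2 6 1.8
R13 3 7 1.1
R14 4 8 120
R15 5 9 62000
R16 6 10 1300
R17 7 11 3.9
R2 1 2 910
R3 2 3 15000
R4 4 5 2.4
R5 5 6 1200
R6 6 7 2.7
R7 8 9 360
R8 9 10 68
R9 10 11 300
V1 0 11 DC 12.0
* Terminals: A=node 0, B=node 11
Nodal analysis, taking node 11 as the 0 V reference.
Source V1 fixes V_0 = 12 V.
KCL at each unknown node (sum of currents leaving = 0; resistances in Ω):
  Node 1: (V_1 - 12)/39 + (V_1 - V_2)/910 + (V_1 - V_5)/10000 = 0
  Node 2: (V_2 - V_1)/910 + (V_2 - V_3)/15000 + (V_2 - V_6)/1.8 = 0
  Node 3: (V_3 - V_2)/15000 + (V_3 - V_7)/1.1 = 0
  Node 4: (V_4 - V_5)/2.4 + (V_4 - 12)/1.8 + (V_4 - V_8)/120 = 0
  Node 5: (V_5 - V_4)/2.4 + (V_5 - V_6)/1200 + (V_5 - V_1)/10000 + (V_5 - V_9)/62000 = 0
  Node 6: (V_6 - V_5)/1200 + (V_6 - V_7)/2.7 + (V_6 - V_2)/1.8 + (V_6 - V_10)/1300 = 0
  Node 7: (V_7 - V_6)/2.7 + (V_7 - V_3)/1.1 + (V_7 - 0)/3.9 = 0
  Node 8: (V_8 - V_9)/360 + (V_8 - V_4)/120 = 0
  Node 9: (V_9 - V_8)/360 + (V_9 - V_10)/68 + (V_9 - V_5)/62000 = 0
  Node 10: (V_10 - V_9)/68 + (V_10 - 0)/300 + (V_10 - V_6)/1300 = 0
Collecting terms (coefficients in siemens):
  0.02684·V_1 - 0.001099·V_2 - 0.0001·V_5 = 0.3077
  0.5567·V_2 - 0.001099·V_1 - 0.00006667·V_3 - 0.5556·V_6 = 0
  0.9092·V_3 - 0.00006667·V_2 - 0.9091·V_7 = 0
  0.9806·V_4 - 0.4167·V_5 - 0.008333·V_8 = 6.667
  0.4176·V_5 - 0.0001·V_1 - 0.4167·V_4 - 0.0008333·V_6 - 0.00001613·V_9 = 0
  0.9275·V_6 - 0.5556·V_2 - 0.0008333·V_5 - 0.3704·V_7 - 0.0007692·V_10 = 0
  1.536·V_7 - 0.9091·V_3 - 0.3704·V_6 = 0
  0.01111·V_8 - 0.008333·V_4 - 0.002778·V_9 = 0
  0.0175·V_9 - 0.00001613·V_5 - 0.002778·V_8 - 0.01471·V_10 = 0
  0.01881·V_10 - 0.0007692·V_6 - 0.01471·V_9 = 0
Solving these 10 simultaneous equations (Gaussian elimination) gives:
  V_1 = 11.52 V, V_2 = 0.1873 V, V_3 = 0.09746 V, V_4 = 11.96 V
  V_5 = 11.93 V, V_6 = 0.1649 V, V_7 = 0.09745 V, V_8 = 10.15 V
  V_9 = 4.748 V, V_10 = 3.719 V
The requested potential is V_8 = 10.15 V.

Final answer: V_8 = 10.15 V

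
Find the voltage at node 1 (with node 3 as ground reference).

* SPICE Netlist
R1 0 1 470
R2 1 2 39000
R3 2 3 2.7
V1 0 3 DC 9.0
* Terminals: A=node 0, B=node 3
Nodal analysis, taking node 3 as the 0 V reference.
Source V1 fixes V_0 = 9 V.
KCL at each unknown node (sum of currents leaving = 0; resistances in Ω):
  Node 1: (V_1 - 9)/470 + (V_1 - V_2)/39000 = 0
  Node 2: (V_2 - V_1)/39000 + (V_2 - 0)/2.7 = 0
Collecting terms (coefficients in siemens):
  0.002153·V_1 - 0.00002564·V_2 = 0.01915
  0.3704·V_2 - 0.00002564·V_1 = 0
Determinant D = (0.002153)(0.3704) - (-0.00002564)(-0.00002564) = 0.0007976
V_1 = [(0.01915)(0.3704) - (-0.00002564)(0)]/D = 8.893 V
V_2 = [(0.002153)(0) - (0.01915)(-0.00002564)]/D = 0.0006156 V
The requested potential is V_1 = 8.893 V.

Final answer: V_1 = 8.893 V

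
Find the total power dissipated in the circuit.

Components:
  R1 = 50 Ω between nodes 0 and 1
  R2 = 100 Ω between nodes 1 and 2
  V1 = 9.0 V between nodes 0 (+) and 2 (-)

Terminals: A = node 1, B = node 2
Nodal analysis, taking node 2 as the 0 V reference.
Source V1 fixes V_0 = 9 V.
KCL at each unknown node (sum of currents leaving = 0; resistances in Ω):
  Node 1: (V_1 - 9)/50 + (V_1 - 0)/100 = 0
Collecting terms: 0.03 × V_1 = 0.18  =>  V_1 = 6 V
Power in each resistor, P = (ΔV)²/R:
  P_R1 = (9 - 6)²/50 = 0.18 W
  P_R2 = (6 - 0)²/100 = 0.36 W
P_total = P_R1 + P_R2 = 0.54 W

Final answer: 0.54 W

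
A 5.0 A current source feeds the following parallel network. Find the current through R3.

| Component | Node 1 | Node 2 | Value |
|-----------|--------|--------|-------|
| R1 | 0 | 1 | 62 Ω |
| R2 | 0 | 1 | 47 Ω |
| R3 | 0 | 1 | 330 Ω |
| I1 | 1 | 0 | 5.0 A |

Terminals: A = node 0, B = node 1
All resistors sit directly between nodes 0 and 1, so they are in parallel and share one voltage V; the full source current 5 A splits among them.
1/R_par = 1/62 + 1/47 + 1/330 = 0.04044 S  =>  R_par = 24.73 Ω
V = I × R_par = 5 × 24.73 = 123.7 V
I_R3 = V/R3 = 123.7/330 = 0.3747 A

Final answer: 0.3747 A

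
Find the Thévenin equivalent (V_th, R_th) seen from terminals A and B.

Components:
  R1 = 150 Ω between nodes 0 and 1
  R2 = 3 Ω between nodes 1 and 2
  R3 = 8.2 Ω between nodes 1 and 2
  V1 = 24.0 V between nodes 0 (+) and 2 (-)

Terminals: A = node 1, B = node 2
Step 1 — V_th is the open-circuit voltage V_A - V_B (nothing connected across the terminals).
Nodal analysis, taking node 2 as the 0 V reference.
Source V1 fixes V_0 = 24 V.
KCL at each unknown node (sum of currents leaving = 0; resistances in Ω):
  Node 1: (V_1 - 24)/150 + (V_1 - 0)/3 + (V_1 - 0)/8.2 = 0
Collecting terms: 0.462 × V_1 = 0.16  =>  V_1 = 0.3464 V
V_th = V_1 - V_2 = 0.3464 - 0 = 0.3464 V
Step 2 — R_th: zero the source — replace V1 by a short circuit (node 2 merges into node 0) — and find the resistance seen between A (node 1) and B (node 0).
Reduce the network between node 1 (A) and node 0 (B) by series/parallel combination:
  Rp1 = R1 ‖ R2 ‖ R3 (parallel, all between nodes 0 and 1) = 1/(1/150 + 1/3 + 1/8.2) = 2.165 Ω
R_th = 2.165 Ω

Final answer: V_th = 0.3464 V, R_th = 2.165 Ω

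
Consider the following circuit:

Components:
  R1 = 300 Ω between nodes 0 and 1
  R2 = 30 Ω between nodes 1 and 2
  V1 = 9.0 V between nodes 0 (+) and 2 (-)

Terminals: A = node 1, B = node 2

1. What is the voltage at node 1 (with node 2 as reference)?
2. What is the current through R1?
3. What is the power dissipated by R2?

Nodal analysis, taking node 2 as the 0 V reference.
Source V1 fixes V_0 = 9 V.
KCL at each unknown node (sum of currents leaving = 0; resistances in Ω):
  Node 1: (V_1 - 9)/300 + (V_1 - 0)/30 = 0
Collecting terms: 0.03667 × V_1 = 0.03  =>  V_1 = 0.8182 V
Part 1:
  Read off the nodal solution: V_1 = 0.8182 V
Part 2:
  I_R1 = (V_0 - V_1)/R1 = (9 - 0.8182)/300 = 0.02727 A
  Magnitude: I_R1 = 0.02727 A
Part 3:
  I_R2 = (V_1 - V_2)/R2 = (0.8182 - 0)/30 = 0.02727 A
  P_R2 = I_R2² × R2 = (0.02727)² × 30 = 0.02231 W

Final answers:
1. V_1 = 0.8182 V
2. I_R1 = 0.02727 A
3. P_R2 = 0.02231 W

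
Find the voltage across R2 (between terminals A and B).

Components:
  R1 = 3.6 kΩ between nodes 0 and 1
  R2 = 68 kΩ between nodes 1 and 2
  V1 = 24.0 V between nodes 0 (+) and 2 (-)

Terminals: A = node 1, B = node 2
R1 and R2 are in series across V1 (node 0 → node 1 → node 2), and the output A–B is taken across R2, so this is a voltage divider.
Series current: I = V1/(R1 + R2) = 24/(3600 + 68000) = 24/71600 = 0.0003352 A
V_R2 = I × R2 = V1 × R2/(R1 + R2) = 24 × 68000/71600 = 22.79 V

Final answer: 22.79 V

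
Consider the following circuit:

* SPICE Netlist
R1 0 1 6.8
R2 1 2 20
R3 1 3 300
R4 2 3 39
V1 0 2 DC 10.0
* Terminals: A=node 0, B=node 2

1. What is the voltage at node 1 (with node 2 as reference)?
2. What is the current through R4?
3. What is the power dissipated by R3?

Nodal analysis, taking node 2 as the 0 V reference.
Source V1 fixes V_0 = 10 V.
KCL at each unknown node (sum of currents leaving = 0; resistances in Ω):
  Node 1: (V_1 - 10)/6.8 + (V_1 - 0)/20 + (V_1 - V_3)/300 = 0
  Node 3: (V_3 - V_1)/300 + (V_3 - 0)/39 = 0
Collecting terms (coefficients in siemens):
  0.2004·V_1 - 0.003333·V_3 = 1.471
  0.02897·V_3 - 0.003333·V_1 = 0
Determinant D = (0.2004)(0.02897) - (-0.003333)(-0.003333) = 0.005795
V_1 = [(1.471)(0.02897) - (-0.003333)(0)]/D = 7.353 V
V_3 = [(0.2004)(0) - (1.471)(-0.003333)]/D = 0.8459 V
Part 1:
  Read off the nodal solution: V_1 = 7.353 V
Part 2:
  I_R4 = (V_2 - V_3)/R4 = (0 - 0.8459)/39 = -0.02169 A
  Magnitude: I_R4 = 0.02169 A
Part 3:
  I_R3 = (V_1 - V_3)/R3 = (7.353 - 0.8459)/300 = 0.02169 A
  P_R3 = I_R3² × R3 = (0.02169)² × 300 = 0.1411 W

Final answers:
1. V_1 = 7.353 V
2. I_R4 = 0.02169 A
3. P_R3 = 0.1411 W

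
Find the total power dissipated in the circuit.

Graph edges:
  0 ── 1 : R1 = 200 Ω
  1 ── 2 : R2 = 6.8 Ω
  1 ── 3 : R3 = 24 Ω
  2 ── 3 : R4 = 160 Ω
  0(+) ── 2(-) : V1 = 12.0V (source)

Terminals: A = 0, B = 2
Nodal analysis, taking node 2 as the 0 V reference.
Source V1 fixes V_0 = 12 V.
KCL at each unknown node (sum of currents leaving = 0; resistances in Ω):
  Node 1: (V_1 - 12)/200 + (V_1 - 0)/6.8 + (V_1 - V_3)/24 = 0
  Node 3: (V_3 - V_1)/24 + (V_3 - 0)/160 = 0
Collecting terms (coefficients in siemens):
  0.1937·V_1 - 0.04167·V_3 = 0.06
  0.04792·V_3 - 0.04167·V_1 = 0
Determinant D = (0.1937)(0.04792) - (-0.04167)(-0.04167) = 0.007547
V_1 = [(0.06)(0.04792) - (-0.04167)(0)]/D = 0.381 V
V_3 = [(0.1937)(0) - (0.06)(-0.04167)]/D = 0.3313 V
Power in each resistor, P = (ΔV)²/R:
  P_R1 = (12 - 0.381)²/200 = 0.675 W
  P_R2 = (0.381 - 0)²/6.8 = 0.02134 W
  P_R3 = (0.381 - 0.3313)²/24 = 0.0001029 W
  P_R4 = (0 - 0.3313)²/160 = 0.0006859 W
P_total = P_R1 + P_R2 + P_R3 + P_R4 = 0.6971 W

Final answer: 0.6971 W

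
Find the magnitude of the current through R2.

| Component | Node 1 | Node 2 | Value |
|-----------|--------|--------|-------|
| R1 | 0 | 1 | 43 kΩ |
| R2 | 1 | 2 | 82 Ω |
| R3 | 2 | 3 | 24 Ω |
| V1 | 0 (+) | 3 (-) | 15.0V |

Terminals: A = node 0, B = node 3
Nodal analysis, taking node 3 as the 0 V reference.
Source V1 fixes V_0 = 15 V.
KCL at each unknown node (sum of currents leaving = 0; resistances in Ω):
  Node 1: (V_1 - 15)/43000 + (V_1 - V_2)/82 = 0
  Node 2: (V_2 - V_1)/82 + (V_2 - 0)/24 = 0
Collecting terms (coefficients in siemens):
  0.01222·V_1 - 0.0122·V_2 = 0.0003488
  0.05386·V_2 - 0.0122·V_1 = 0
Determinant D = (0.01222)(0.05386) - (-0.0122)(-0.0122) = 0.0005094
V_1 = [(0.0003488)(0.05386) - (-0.0122)(0)]/D = 0.03689 V
V_2 = [(0.01222)(0) - (0.0003488)(-0.0122)]/D = 0.008352 V
I_R2 = (V_1 - V_2)/R2 = (0.03689 - 0.008352)/82 = 0.000348 A
|I_R2| = 0.000348 A

Final answer: |I_R2| = 0.000348 A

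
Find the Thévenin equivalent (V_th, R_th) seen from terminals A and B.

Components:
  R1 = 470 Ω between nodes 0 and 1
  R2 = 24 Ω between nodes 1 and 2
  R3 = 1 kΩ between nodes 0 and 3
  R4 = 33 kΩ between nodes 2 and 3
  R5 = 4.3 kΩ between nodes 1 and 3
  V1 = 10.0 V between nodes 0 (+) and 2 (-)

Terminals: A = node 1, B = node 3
Step 1 — V_th is the open-circuit voltage V_A - V_B (nothing connected across the terminals).
Nodal analysis, taking node 2 as the 0 V reference.
Source V1 fixes V_0 = 10 V.
KCL at each unknown node (sum of currents leaving = 0; resistances in Ω):
  Node 1: (V_1 - 10)/470 + (V_1 - 0)/24 + (V_1 - V_3)/4300 = 0
  Node 3: (V_3 - 10)/1000 + (V_3 - 0)/33000 + (V_3 - V_1)/4300 = 0
Collecting terms (coefficients in siemens):
  0.04403·V_1 - 0.0002326·V_3 = 0.02128
  0.001263·V_3 - 0.0002326·V_1 = 0.01
Determinant D = (0.04403)(0.001263) - (-0.0002326)(-0.0002326) = 0.00005555
V_1 = [(0.02128)(0.001263) - (-0.0002326)(0.01)]/D = 0.5256 V
V_3 = [(0.04403)(0.01) - (0.02128)(-0.0002326)]/D = 8.015 V
V_th = V_1 - V_3 = 0.5256 - 8.015 = -7.49 V
Step 2 — R_th: zero the source — replace V1 by a short circuit (node 2 merges into node 0) — and find the resistance seen between A (node 1) and B (node 3).
Reduce the network between node 1 (A) and node 3 (B) by series/parallel combination:
  Rp1 = R1 ‖ R2 (parallel, both between nodes 0 and 1) = 1/(1/470 + 1/24) = 22.83 Ω
  Rp2 = R3 ‖ R4 (parallel, both between nodes 0 and 3) = 1/(1/1000 + 1/33000) = 970.6 Ω
  Rs1 = Rp1 + Rp2 (series, joined only at node 0) = 22.83 + 970.6 = 993.4 Ω
  Rp3 = R5 ‖ Rs1 (parallel, both between nodes 1 and 3) = 1/(1/4300 + 1/993.4) = 807 Ω
R_th = 807 Ω

Final answer: V_th = -7.49 V, R_th = 807 Ω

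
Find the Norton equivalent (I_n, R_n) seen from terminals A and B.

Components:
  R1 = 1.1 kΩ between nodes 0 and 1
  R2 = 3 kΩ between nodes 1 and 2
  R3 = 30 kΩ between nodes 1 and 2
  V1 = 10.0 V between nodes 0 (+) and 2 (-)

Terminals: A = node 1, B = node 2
Find the Thévenin equivalent first; then I_n = V_th/R_th and R_n = R_th.
Step 1 — V_th is the open-circuit voltage V_A - V_B (nothing connected across the terminals).
Nodal analysis, taking node 2 as the 0 V reference.
Source V1 fixes V_0 = 10 V.
KCL at each unknown node (sum of currents leaving = 0; resistances in Ω):
  Node 1: (V_1 - 10)/1100 + (V_1 - 0)/3000 + (V_1 - 0)/30000 = 0
Collecting terms: 0.001276 × V_1 = 0.009091  =>  V_1 = 7.126 V
V_th = V_1 - V_2 = 7.126 - 0 = 7.126 V
Step 2 — R_th: zero the source — replace V1 by a short circuit (node 2 merges into node 0) — and find the resistance seen between A (node 1) and B (node 0).
Reduce the network between node 1 (A) and node 0 (B) by series/parallel combination:
  Rp1 = R1 ‖ R2 ‖ R3 (parallel, all between nodes 0 and 1) = 1/(1/1100 + 1/3000 + 1/30000) = 783.8 Ω
R_th = 783.8 Ω
I_n = V_th/R_th = 7.126/783.8 = 0.009091 A, and R_n = R_th = 783.8 Ω

Final answer: I_n = 0.009091 A, R_n = 783.8 Ω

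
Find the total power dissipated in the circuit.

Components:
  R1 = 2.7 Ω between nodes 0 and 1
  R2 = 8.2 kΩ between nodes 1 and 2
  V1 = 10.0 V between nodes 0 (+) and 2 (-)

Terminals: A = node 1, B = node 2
Nodal analysis, taking node 2 as the 0 V reference.
Source V1 fixes V_0 = 10 V.
KCL at each unknown node (sum of currents leaving = 0; resistances in Ω):
  Node 1: (V_1 - 10)/2.7 + (V_1 - 0)/8200 = 0
Collecting terms: 0.3705 × V_1 = 3.704  =>  V_1 = 9.997 V
Power in each resistor, P = (ΔV)²/R:
  P_R1 = (10 - 9.997)²/2.7 = 0.000004013 W
  P_R2 = (9.997 - 0)²/8200 = 0.01219 W
P_total = P_R1 + P_R2 = 0.01219 W

Final answer: 0.01219 W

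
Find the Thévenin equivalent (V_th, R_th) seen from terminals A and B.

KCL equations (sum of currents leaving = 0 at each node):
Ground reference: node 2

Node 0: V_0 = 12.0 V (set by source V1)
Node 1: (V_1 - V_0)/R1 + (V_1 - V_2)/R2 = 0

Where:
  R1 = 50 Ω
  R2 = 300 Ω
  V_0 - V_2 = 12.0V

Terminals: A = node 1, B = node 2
Step 1 — V_th is the open-circuit voltage V_A - V_B (nothing connected across the terminals).
Nodal analysis, taking node 2 as the 0 V reference.
Source V1 fixes V_0 = 12 V.
KCL at each unknown node (sum of currents leaving = 0; resistances in Ω):
  Node 1: (V_1 - 12)/50 + (V_1 - 0)/300 = 0
Collecting terms: 0.02333 × V_1 = 0.24  =>  V_1 = 10.29 V
V_th = V_1 - V_2 = 10.29 - 0 = 10.29 V
Step 2 — R_th: zero the source — replace V1 by a short circuit (node 2 merges into node 0) — and find the resistance seen between A (node 1) and B (node 0).
Reduce the network between node 1 (A) and node 0 (B) by series/parallel combination:
  Rp1 = R1 ‖ R2 (parallel, both between nodes 0 and 1) = 1/(1/50 + 1/300) = 42.86 Ω
R_th = 42.86 Ω

Final answer: V_th = 10.29 V, R_th = 42.86 Ω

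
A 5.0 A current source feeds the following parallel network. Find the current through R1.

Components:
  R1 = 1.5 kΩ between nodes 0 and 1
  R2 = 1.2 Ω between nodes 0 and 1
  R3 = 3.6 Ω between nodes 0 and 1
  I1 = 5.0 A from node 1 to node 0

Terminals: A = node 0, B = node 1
All resistors sit directly between nodes 0 and 1, so they are in parallel and share one voltage V; the full source current 5 A splits among them.
1/R_par = 1/1500 + 1/1.2 + 1/3.6 = 1.112 S  =>  R_par = 0.8995 Ω
V = I × R_par = 5 × 0.8995 = 4.497 V
I_R1 = V/R1 = 4.497/1500 = 0.002998 A

Final answer: 0.002998 A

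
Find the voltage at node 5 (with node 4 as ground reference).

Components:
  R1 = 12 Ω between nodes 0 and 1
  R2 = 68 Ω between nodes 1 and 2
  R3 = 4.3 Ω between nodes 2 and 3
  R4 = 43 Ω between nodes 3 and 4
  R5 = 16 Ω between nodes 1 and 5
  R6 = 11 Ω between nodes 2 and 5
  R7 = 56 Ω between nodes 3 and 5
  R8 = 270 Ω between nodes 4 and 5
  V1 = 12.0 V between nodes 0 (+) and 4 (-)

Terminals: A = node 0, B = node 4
Nodal analysis, taking node 4 as the 0 V reference.
Source V1 fixes V_0 = 12 V.
KCL at each unknown node (sum of currents leaving = 0; resistances in Ω):
  Node 1: (V_1 - 12)/12 + (V_1 - V_2)/68 + (V_1 - V_5)/16 = 0
  Node 2: (V_2 - V_1)/68 + (V_2 - V_3)/4.3 + (V_2 - V_5)/11 = 0
  Node 3: (V_3 - V_2)/4.3 + (V_3 - 0)/43 + (V_3 - V_5)/56 = 0
  Node 5: (V_5 - V_1)/16 + (V_5 - V_2)/11 + (V_5 - V_3)/56 + (V_5 - 0)/270 = 0
Collecting terms (coefficients in siemens):
  0.1605·V_1 - 0.01471·V_2 - 0.0625·V_5 = 1
  0.3382·V_2 - 0.01471·V_1 - 0.2326·V_3 - 0.09091·V_5 = 0
  0.2737·V_3 - 0.2326·V_2 - 0.01786·V_5 = 0
  0.175·V_5 - 0.0625·V_1 - 0.09091·V_2 - 0.01786·V_3 = 0
Solving these 4 simultaneous equations (Gaussian elimination) gives:
  V_1 = 9.88 V, V_2 = 6.889 V, V_3 = 6.36 V, V_5 = 7.758 V
The requested potential is V_5 = 7.758 V.

Final answer: V_5 = 7.758 V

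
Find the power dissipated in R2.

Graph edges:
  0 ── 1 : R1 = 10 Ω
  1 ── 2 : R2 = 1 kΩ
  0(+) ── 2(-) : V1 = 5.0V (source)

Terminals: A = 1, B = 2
Nodal analysis, taking node 2 as the 0 V reference.
Source V1 fixes V_0 = 5 V.
KCL at each unknown node (sum of currents leaving = 0; resistances in Ω):
  Node 1: (V_1 - 5)/10 + (V_1 - 0)/1000 = 0
Collecting terms: 0.101 × V_1 = 0.5  =>  V_1 = 4.95 V
I_R2 = (V_1 - V_2)/R2 = (4.95 - 0)/1000 = 0.00495 A
P_R2 = I_R2² × R2 = (0.00495)² × 1000 = 0.02451 W

Final answer: 0.02451 W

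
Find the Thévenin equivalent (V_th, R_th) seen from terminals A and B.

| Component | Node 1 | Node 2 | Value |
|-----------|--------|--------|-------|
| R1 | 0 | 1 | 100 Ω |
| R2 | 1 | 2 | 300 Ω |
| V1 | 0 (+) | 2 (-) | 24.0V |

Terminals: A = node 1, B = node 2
Step 1 — V_th is the open-circuit voltage V_A - V_B (nothing connected across the terminals).
Nodal analysis, taking node 2 as the 0 V reference.
Source V1 fixes V_0 = 24 V.
KCL at each unknown node (sum of currents leaving = 0; resistances in Ω):
  Node 1: (V_1 - 24)/100 + (V_1 - 0)/300 = 0
Collecting terms: 0.01333 × V_1 = 0.24  =>  V_1 = 18 V
V_th = V_1 - V_2 = 18 - 0 = 18 V
Step 2 — R_th: zero the source — replace V1 by a short circuit (node 2 merges into node 0) — and find the resistance seen between A (node 1) and B (node 0).
Reduce the network between node 1 (A) and node 0 (B) by series/parallel combination:
  Rp1 = R1 ‖ R2 (parallel, both between nodes 0 and 1) = 1/(1/100 + 1/300) = 75 Ω
R_th = 75 Ω

Final answer: V_th = 18 V, R_th = 75 Ω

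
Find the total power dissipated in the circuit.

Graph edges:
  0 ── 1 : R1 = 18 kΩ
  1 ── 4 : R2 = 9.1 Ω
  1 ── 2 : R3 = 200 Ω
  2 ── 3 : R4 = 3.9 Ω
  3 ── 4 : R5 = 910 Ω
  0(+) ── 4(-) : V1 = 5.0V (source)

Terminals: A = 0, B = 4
Nodal analysis, taking node 4 as the 0 V reference.
Source V1 fixes V_0 = 5 V.
KCL at each unknown node (sum of currents leaving = 0; resistances in Ω):
  Node 1: (V_1 - 5)/18000 + (V_1 - 0)/9.1 + (V_1 - V_2)/200 = 0
  Node 2: (V_2 - V_1)/200 + (V_2 - V_3)/3.9 = 0
  Node 3: (V_3 - V_2)/3.9 + (V_3 - 0)/910 = 0
Collecting terms (coefficients in siemens):
  0.1149·V_1 - 0.005·V_2 = 0.0002778
  0.2614·V_2 - 0.005·V_1 - 0.2564·V_3 = 0
  0.2575·V_3 - 0.2564·V_2 = 0
Solving these 3 simultaneous equations (Gaussian elimination) gives:
  V_1 = 0.002506 V, V_2 = 0.002056 V, V_3 = 0.002047 V
Power in each resistor, P = (ΔV)²/R:
  P_R1 = (5 - 0.002506)²/18000 = 0.001387 W
  P_R2 = (0.002506 - 0)²/9.1 = 0.0000006901 W
  P_R3 = (0.002506 - 0.002056)²/200 = 0.000000001012 W
  P_R4 = (0.002056 - 0.002047)²/3.9 = 0.00000000001974 W
  P_R5 = (0.002047 - 0)²/910 = 0.000000004606 W
P_total = P_R1 + P_R2 + P_R3 + P_R4 + P_R5 = 0.001388 W

Final answer: 0.001388 W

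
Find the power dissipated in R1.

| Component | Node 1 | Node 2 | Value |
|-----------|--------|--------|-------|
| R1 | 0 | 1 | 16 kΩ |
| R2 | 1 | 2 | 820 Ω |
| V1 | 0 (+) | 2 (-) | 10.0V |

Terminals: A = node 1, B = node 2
Nodal analysis, taking node 2 as the 0 V reference.
Source V1 fixes V_0 = 10 V.
KCL at each unknown node (sum of currents leaving = 0; resistances in Ω):
  Node 1: (V_1 - 10)/16000 + (V_1 - 0)/820 = 0
Collecting terms: 0.001282 × V_1 = 0.000625  =>  V_1 = 0.4875 V
I_R1 = (V_0 - V_1)/R1 = (10 - 0.4875)/16000 = 0.0005945 A
P_R1 = I_R1² × R1 = (0.0005945)² × 16000 = 0.005655 W

Final answer: 0.005655 W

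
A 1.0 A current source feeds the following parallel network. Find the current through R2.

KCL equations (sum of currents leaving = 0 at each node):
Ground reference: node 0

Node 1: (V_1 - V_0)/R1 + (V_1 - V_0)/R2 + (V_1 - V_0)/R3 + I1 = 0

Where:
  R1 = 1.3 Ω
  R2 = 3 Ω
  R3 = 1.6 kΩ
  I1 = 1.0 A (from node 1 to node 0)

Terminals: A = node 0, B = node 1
All resistors sit directly between nodes 0 and 1, so they are in parallel and share one voltage V; the full source current 1 A splits among them.
1/R_par = 1/1.3 + 1/3 + 1/1600 = 1.103 S  =>  R_par = 0.9065 Ω
V = I × R_par = 1 × 0.9065 = 0.9065 V
I_R2 = V/R2 = 0.9065/3 = 0.3022 A

Final answer: 0.3022 A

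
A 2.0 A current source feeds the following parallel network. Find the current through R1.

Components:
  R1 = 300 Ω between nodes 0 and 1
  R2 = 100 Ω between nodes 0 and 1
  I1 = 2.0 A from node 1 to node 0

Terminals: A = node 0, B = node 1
All resistors sit directly between nodes 0 and 1, so they are in parallel and share one voltage V; the full source current 2 A splits among them.
1/R_par = 1/300 + 1/100 = 0.01333 S  =>  R_par = 75 Ω
V = I × R_par = 2 × 75 = 150 V
I_R1 = V/R1 = 150/300 = 0.5 A

Final answer: 0.5 A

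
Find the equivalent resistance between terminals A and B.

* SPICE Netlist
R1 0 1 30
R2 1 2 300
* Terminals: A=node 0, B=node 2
Reduce the network between node 0 (A) and node 2 (B) by series/parallel combination:
  Rs1 = R1 + R2 (series, joined only at node 1) = 30 + 300 = 330 Ω
R_eq = 330 Ω

Final answer: 330 Ω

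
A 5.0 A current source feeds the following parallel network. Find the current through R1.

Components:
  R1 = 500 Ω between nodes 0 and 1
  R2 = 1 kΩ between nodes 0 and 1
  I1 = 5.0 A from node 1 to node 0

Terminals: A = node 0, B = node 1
All resistors sit directly between nodes 0 and 1, so they are in parallel and share one voltage V; the full source current 5 A splits among them.
1/R_par = 1/500 + 1/1000 = 0.003 S  =>  R_par = 333.3 Ω
V = I × R_par = 5 × 333.3 = 1667 V
I_R1 = V/R1 = 1667/500 = 3.333 A

Final answer: 3.333 A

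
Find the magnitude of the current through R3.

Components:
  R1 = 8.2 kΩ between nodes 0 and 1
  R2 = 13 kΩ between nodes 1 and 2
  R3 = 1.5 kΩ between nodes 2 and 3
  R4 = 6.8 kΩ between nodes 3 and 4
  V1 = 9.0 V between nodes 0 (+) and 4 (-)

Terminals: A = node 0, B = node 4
Nodal analysis, taking node 4 as the 0 V reference.
Source V1 fixes V_0 = 9 V.
KCL at each unknown node (sum of currents leaving = 0; resistances in Ω):
  Node 1: (V_1 - 9)/8200 + (V_1 - V_2)/13000 = 0
  Node 2: (V_2 - V_1)/13000 + (V_2 - V_3)/1500 = 0
  Node 3: (V_3 - V_2)/1500 + (V_3 - 0)/6800 = 0
Collecting terms (coefficients in siemens):
  0.0001989·V_1 - 0.00007692·V_2 = 0.001098
  0.0007436·V_2 - 0.00007692·V_1 - 0.0006667·V_3 = 0
  0.0008137·V_3 - 0.0006667·V_2 = 0
Solving these 3 simultaneous equations (Gaussian elimination) gives:
  V_1 = 6.498 V, V_2 = 2.532 V, V_3 = 2.075 V
I_R3 = (V_2 - V_3)/R3 = (2.532 - 2.075)/1500 = 0.0003051 A
|I_R3| = 0.0003051 A

Final answer: |I_R3| = 0.0003051 A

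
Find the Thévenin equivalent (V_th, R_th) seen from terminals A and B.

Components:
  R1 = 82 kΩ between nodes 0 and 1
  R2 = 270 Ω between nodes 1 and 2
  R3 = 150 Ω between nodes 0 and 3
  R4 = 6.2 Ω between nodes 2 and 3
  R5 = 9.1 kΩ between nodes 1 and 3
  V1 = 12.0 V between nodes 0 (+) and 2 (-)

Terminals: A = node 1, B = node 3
Step 1 — V_th is the open-circuit voltage V_A - V_B (nothing connected across the terminals).
Nodal analysis, taking node 2 as the 0 V reference.
Source V1 fixes V_0 = 12 V.
KCL at each unknown node (sum of currents leaving = 0; resistances in Ω):
  Node 1: (V_1 - 12)/82000 + (V_1 - 0)/270 + (V_1 - V_3)/9100 = 0
  Node 3: (V_3 - 12)/150 + (V_3 - 0)/6.2 + (V_3 - V_1)/9100 = 0
Collecting terms (coefficients in siemens):
  0.003826·V_1 - 0.0001099·V_3 = 0.0001463
  0.1681·V_3 - 0.0001099·V_1 = 0.08
Determinant D = (0.003826)(0.1681) - (-0.0001099)(-0.0001099) = 0.000643
V_1 = [(0.0001463)(0.1681) - (-0.0001099)(0.08)]/D = 0.05192 V
V_3 = [(0.003826)(0.08) - (0.0001463)(-0.0001099)]/D = 0.476 V
V_th = V_1 - V_3 = 0.05192 - 0.476 = -0.4241 V
Step 2 — R_th: zero the source — replace V1 by a short circuit (node 2 merges into node 0) — and find the resistance seen between A (node 1) and B (node 3).
Reduce the network between node 1 (A) and node 3 (B) by series/parallel combination:
  Rp1 = R1 ‖ R2 (parallel, both between nodes 0 and 1) = 1/(1/82000 + 1/270) = 269.1 Ω
  Rp2 = R3 ‖ R4 (parallel, both between nodes 0 and 3) = 1/(1/150 + 1/6.2) = 5.954 Ω
  Rs1 = Rp1 + Rp2 (series, joined only at node 0) = 269.1 + 5.954 = 275.1 Ω
  Rp3 = R5 ‖ Rs1 (parallel, both between nodes 1 and 3) = 1/(1/9100 + 1/275.1) = 267 Ω
R_th = 267 Ω

Final answer: V_th = -0.4241 V, R_th = 267 Ω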